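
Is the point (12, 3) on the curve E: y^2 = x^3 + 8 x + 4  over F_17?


Check whether y^2 = x^3 + 8 x + 4 (mod 17) for (x, y) = (12, 3).
LHS: y^2 = 3^2 mod 17 = 9
RHS: x^3 + 8 x + 4 = 12^3 + 8*12 + 4 mod 17 = 9
LHS = RHS

Yes, on the curve


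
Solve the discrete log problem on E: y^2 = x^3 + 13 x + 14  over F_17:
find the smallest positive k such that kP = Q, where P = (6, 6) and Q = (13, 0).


Enumerate multiples of P until we hit Q = (13, 0):
  1P = (6, 6)
  2P = (14, 4)
  3P = (13, 0)
Match found at i = 3.

k = 3


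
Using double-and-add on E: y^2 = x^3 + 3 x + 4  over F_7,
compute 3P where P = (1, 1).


k = 3 = 11_2 (binary, LSB first: 11)
Double-and-add from P = (1, 1):
  bit 0 = 1: acc = O + (1, 1) = (1, 1)
  bit 1 = 1: acc = (1, 1) + (0, 2) = (0, 5)

3P = (0, 5)


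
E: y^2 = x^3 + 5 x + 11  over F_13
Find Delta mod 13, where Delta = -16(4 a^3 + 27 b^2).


4 a^3 + 27 b^2 = 4*5^3 + 27*11^2 = 500 + 3267 = 3767
Delta = -16 * (3767) = -60272
Delta mod 13 = 9

Delta = 9 (mod 13)


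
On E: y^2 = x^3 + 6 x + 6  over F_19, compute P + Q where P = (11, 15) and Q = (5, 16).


P != Q, so use the chord formula.
s = (y2 - y1) / (x2 - x1) = (1) / (13) mod 19 = 3
x3 = s^2 - x1 - x2 mod 19 = 3^2 - 11 - 5 = 12
y3 = s (x1 - x3) - y1 mod 19 = 3 * (11 - 12) - 15 = 1

P + Q = (12, 1)


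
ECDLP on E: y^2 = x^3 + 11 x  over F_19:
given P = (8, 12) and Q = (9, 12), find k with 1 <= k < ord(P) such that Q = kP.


Enumerate multiples of P until we hit Q = (9, 12):
  1P = (8, 12)
  2P = (9, 12)
Match found at i = 2.

k = 2


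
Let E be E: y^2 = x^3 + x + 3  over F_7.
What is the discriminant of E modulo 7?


4 a^3 + 27 b^2 = 4*1^3 + 27*3^2 = 4 + 243 = 247
Delta = -16 * (247) = -3952
Delta mod 7 = 3

Delta = 3 (mod 7)


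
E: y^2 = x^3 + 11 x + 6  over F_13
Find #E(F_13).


For each x in F_13, count y with y^2 = x^3 + 11 x + 6 mod 13:
  x = 2: RHS = 10, y in [6, 7]  -> 2 point(s)
  x = 3: RHS = 1, y in [1, 12]  -> 2 point(s)
  x = 4: RHS = 10, y in [6, 7]  -> 2 point(s)
  x = 5: RHS = 4, y in [2, 11]  -> 2 point(s)
  x = 7: RHS = 10, y in [6, 7]  -> 2 point(s)
Affine points: 10. Add the point at infinity: total = 11.

#E(F_13) = 11


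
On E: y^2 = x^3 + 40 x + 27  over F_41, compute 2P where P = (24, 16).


Doubling: s = (3 x1^2 + a) / (2 y1)
s = (3*24^2 + 40) / (2*16) mod 41 = 4
x3 = s^2 - 2 x1 mod 41 = 4^2 - 2*24 = 9
y3 = s (x1 - x3) - y1 mod 41 = 4 * (24 - 9) - 16 = 3

2P = (9, 3)


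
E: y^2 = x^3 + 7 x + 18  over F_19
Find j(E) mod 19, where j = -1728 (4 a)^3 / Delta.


Delta = -16(4 a^3 + 27 b^2) mod 19 = 17
-1728 * (4 a)^3 = -1728 * (4*7)^3 mod 19 = 7
j = 7 * 17^(-1) mod 19 = 6

j = 6 (mod 19)


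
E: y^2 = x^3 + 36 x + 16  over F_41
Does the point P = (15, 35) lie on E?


Check whether y^2 = x^3 + 36 x + 16 (mod 41) for (x, y) = (15, 35).
LHS: y^2 = 35^2 mod 41 = 36
RHS: x^3 + 36 x + 16 = 15^3 + 36*15 + 16 mod 41 = 36
LHS = RHS

Yes, on the curve


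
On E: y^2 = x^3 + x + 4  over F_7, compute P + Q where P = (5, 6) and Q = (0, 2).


P != Q, so use the chord formula.
s = (y2 - y1) / (x2 - x1) = (3) / (2) mod 7 = 5
x3 = s^2 - x1 - x2 mod 7 = 5^2 - 5 - 0 = 6
y3 = s (x1 - x3) - y1 mod 7 = 5 * (5 - 6) - 6 = 3

P + Q = (6, 3)


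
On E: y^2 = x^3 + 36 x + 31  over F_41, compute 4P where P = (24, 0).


k = 4 = 100_2 (binary, LSB first: 001)
Double-and-add from P = (24, 0):
  bit 0 = 0: acc unchanged = O
  bit 1 = 0: acc unchanged = O
  bit 2 = 1: acc = O + O = O

4P = O


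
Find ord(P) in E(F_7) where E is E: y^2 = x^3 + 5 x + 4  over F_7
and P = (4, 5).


Compute successive multiples of P until we hit O:
  1P = (4, 5)
  2P = (0, 5)
  3P = (3, 2)
  4P = (2, 1)
  5P = (5, 0)
  6P = (2, 6)
  7P = (3, 5)
  8P = (0, 2)
  ... (continuing to 10P)
  10P = O

ord(P) = 10


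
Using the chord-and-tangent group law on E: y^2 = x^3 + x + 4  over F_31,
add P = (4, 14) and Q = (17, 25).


P != Q, so use the chord formula.
s = (y2 - y1) / (x2 - x1) = (11) / (13) mod 31 = 8
x3 = s^2 - x1 - x2 mod 31 = 8^2 - 4 - 17 = 12
y3 = s (x1 - x3) - y1 mod 31 = 8 * (4 - 12) - 14 = 15

P + Q = (12, 15)


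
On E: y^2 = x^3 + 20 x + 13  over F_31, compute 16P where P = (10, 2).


k = 16 = 10000_2 (binary, LSB first: 00001)
Double-and-add from P = (10, 2):
  bit 0 = 0: acc unchanged = O
  bit 1 = 0: acc unchanged = O
  bit 2 = 0: acc unchanged = O
  bit 3 = 0: acc unchanged = O
  bit 4 = 1: acc = O + (12, 20) = (12, 20)

16P = (12, 20)


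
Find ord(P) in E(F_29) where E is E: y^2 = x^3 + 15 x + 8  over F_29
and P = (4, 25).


Compute successive multiples of P until we hit O:
  1P = (4, 25)
  2P = (1, 13)
  3P = (11, 5)
  4P = (5, 11)
  5P = (13, 14)
  6P = (16, 9)
  7P = (14, 27)
  8P = (18, 7)
  ... (continuing to 28P)
  28P = O

ord(P) = 28


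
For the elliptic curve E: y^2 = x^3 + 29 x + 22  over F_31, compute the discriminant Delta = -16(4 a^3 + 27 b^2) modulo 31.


4 a^3 + 27 b^2 = 4*29^3 + 27*22^2 = 97556 + 13068 = 110624
Delta = -16 * (110624) = -1769984
Delta mod 31 = 23

Delta = 23 (mod 31)


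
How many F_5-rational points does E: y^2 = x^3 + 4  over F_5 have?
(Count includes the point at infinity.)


For each x in F_5, count y with y^2 = x^3 + 0 x + 4 mod 5:
  x = 0: RHS = 4, y in [2, 3]  -> 2 point(s)
  x = 1: RHS = 0, y in [0]  -> 1 point(s)
  x = 3: RHS = 1, y in [1, 4]  -> 2 point(s)
Affine points: 5. Add the point at infinity: total = 6.

#E(F_5) = 6


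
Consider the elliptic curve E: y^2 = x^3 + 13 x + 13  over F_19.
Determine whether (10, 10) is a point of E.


Check whether y^2 = x^3 + 13 x + 13 (mod 19) for (x, y) = (10, 10).
LHS: y^2 = 10^2 mod 19 = 5
RHS: x^3 + 13 x + 13 = 10^3 + 13*10 + 13 mod 19 = 3
LHS != RHS

No, not on the curve


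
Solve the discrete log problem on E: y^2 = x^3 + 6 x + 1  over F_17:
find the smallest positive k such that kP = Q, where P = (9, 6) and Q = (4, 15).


Enumerate multiples of P until we hit Q = (4, 15):
  1P = (9, 6)
  2P = (12, 4)
  3P = (4, 2)
  4P = (6, 10)
  5P = (0, 16)
  6P = (0, 1)
  7P = (6, 7)
  8P = (4, 15)
Match found at i = 8.

k = 8


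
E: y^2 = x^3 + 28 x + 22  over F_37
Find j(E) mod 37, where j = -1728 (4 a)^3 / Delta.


Delta = -16(4 a^3 + 27 b^2) mod 37 = 35
-1728 * (4 a)^3 = -1728 * (4*28)^3 mod 37 = 11
j = 11 * 35^(-1) mod 37 = 13

j = 13 (mod 37)


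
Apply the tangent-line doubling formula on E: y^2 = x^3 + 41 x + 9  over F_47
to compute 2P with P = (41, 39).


Doubling: s = (3 x1^2 + a) / (2 y1)
s = (3*41^2 + 41) / (2*39) mod 47 = 23
x3 = s^2 - 2 x1 mod 47 = 23^2 - 2*41 = 24
y3 = s (x1 - x3) - y1 mod 47 = 23 * (41 - 24) - 39 = 23

2P = (24, 23)


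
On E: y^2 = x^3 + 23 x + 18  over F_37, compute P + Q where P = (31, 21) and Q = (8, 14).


P != Q, so use the chord formula.
s = (y2 - y1) / (x2 - x1) = (30) / (14) mod 37 = 18
x3 = s^2 - x1 - x2 mod 37 = 18^2 - 31 - 8 = 26
y3 = s (x1 - x3) - y1 mod 37 = 18 * (31 - 26) - 21 = 32

P + Q = (26, 32)


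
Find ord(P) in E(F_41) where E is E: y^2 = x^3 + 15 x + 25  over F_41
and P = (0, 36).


Compute successive multiples of P until we hit O:
  1P = (0, 36)
  2P = (33, 34)
  3P = (26, 19)
  4P = (11, 39)
  5P = (5, 26)
  6P = (40, 3)
  7P = (24, 33)
  8P = (1, 0)
  ... (continuing to 16P)
  16P = O

ord(P) = 16


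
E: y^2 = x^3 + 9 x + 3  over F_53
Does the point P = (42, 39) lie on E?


Check whether y^2 = x^3 + 9 x + 3 (mod 53) for (x, y) = (42, 39).
LHS: y^2 = 39^2 mod 53 = 37
RHS: x^3 + 9 x + 3 = 42^3 + 9*42 + 3 mod 53 = 4
LHS != RHS

No, not on the curve


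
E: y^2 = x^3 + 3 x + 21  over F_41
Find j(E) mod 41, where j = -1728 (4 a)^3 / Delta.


Delta = -16(4 a^3 + 27 b^2) mod 41 = 9
-1728 * (4 a)^3 = -1728 * (4*3)^3 mod 41 = 5
j = 5 * 9^(-1) mod 41 = 37

j = 37 (mod 41)


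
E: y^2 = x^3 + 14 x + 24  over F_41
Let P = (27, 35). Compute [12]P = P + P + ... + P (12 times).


k = 12 = 1100_2 (binary, LSB first: 0011)
Double-and-add from P = (27, 35):
  bit 0 = 0: acc unchanged = O
  bit 1 = 0: acc unchanged = O
  bit 2 = 1: acc = O + (6, 23) = (6, 23)
  bit 3 = 1: acc = (6, 23) + (11, 19) = (23, 7)

12P = (23, 7)


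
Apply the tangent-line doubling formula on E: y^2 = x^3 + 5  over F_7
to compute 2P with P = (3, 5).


Doubling: s = (3 x1^2 + a) / (2 y1)
s = (3*3^2 + 0) / (2*5) mod 7 = 2
x3 = s^2 - 2 x1 mod 7 = 2^2 - 2*3 = 5
y3 = s (x1 - x3) - y1 mod 7 = 2 * (3 - 5) - 5 = 5

2P = (5, 5)


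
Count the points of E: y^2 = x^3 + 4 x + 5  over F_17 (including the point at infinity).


For each x in F_17, count y with y^2 = x^3 + 4 x + 5 mod 17:
  x = 2: RHS = 4, y in [2, 15]  -> 2 point(s)
  x = 4: RHS = 0, y in [0]  -> 1 point(s)
  x = 7: RHS = 2, y in [6, 11]  -> 2 point(s)
  x = 10: RHS = 8, y in [5, 12]  -> 2 point(s)
  x = 12: RHS = 13, y in [8, 9]  -> 2 point(s)
  x = 14: RHS = 0, y in [0]  -> 1 point(s)
  x = 16: RHS = 0, y in [0]  -> 1 point(s)
Affine points: 11. Add the point at infinity: total = 12.

#E(F_17) = 12


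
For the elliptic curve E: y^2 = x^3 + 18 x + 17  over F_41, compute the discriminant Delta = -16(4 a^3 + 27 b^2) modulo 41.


4 a^3 + 27 b^2 = 4*18^3 + 27*17^2 = 23328 + 7803 = 31131
Delta = -16 * (31131) = -498096
Delta mod 41 = 13

Delta = 13 (mod 41)


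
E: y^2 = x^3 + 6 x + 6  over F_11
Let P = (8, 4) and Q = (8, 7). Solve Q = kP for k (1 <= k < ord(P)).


Enumerate multiples of P until we hit Q = (8, 7):
  1P = (8, 4)
  2P = (6, 7)
  3P = (2, 9)
  4P = (2, 2)
  5P = (6, 4)
  6P = (8, 7)
Match found at i = 6.

k = 6


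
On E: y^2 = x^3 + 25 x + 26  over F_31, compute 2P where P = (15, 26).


Doubling: s = (3 x1^2 + a) / (2 y1)
s = (3*15^2 + 25) / (2*26) mod 31 = 23
x3 = s^2 - 2 x1 mod 31 = 23^2 - 2*15 = 3
y3 = s (x1 - x3) - y1 mod 31 = 23 * (15 - 3) - 26 = 2

2P = (3, 2)


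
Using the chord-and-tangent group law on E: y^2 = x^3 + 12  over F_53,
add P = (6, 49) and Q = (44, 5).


P != Q, so use the chord formula.
s = (y2 - y1) / (x2 - x1) = (9) / (38) mod 53 = 10
x3 = s^2 - x1 - x2 mod 53 = 10^2 - 6 - 44 = 50
y3 = s (x1 - x3) - y1 mod 53 = 10 * (6 - 50) - 49 = 41

P + Q = (50, 41)


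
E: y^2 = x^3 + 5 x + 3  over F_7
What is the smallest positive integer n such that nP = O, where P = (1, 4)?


Compute successive multiples of P until we hit O:
  1P = (1, 4)
  2P = (6, 5)
  3P = (2, 0)
  4P = (6, 2)
  5P = (1, 3)
  6P = O

ord(P) = 6


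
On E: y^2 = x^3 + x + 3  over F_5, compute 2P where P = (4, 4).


k = 2 = 10_2 (binary, LSB first: 01)
Double-and-add from P = (4, 4):
  bit 0 = 0: acc unchanged = O
  bit 1 = 1: acc = O + (1, 0) = (1, 0)

2P = (1, 0)


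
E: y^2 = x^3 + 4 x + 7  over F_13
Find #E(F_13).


For each x in F_13, count y with y^2 = x^3 + 4 x + 7 mod 13:
  x = 1: RHS = 12, y in [5, 8]  -> 2 point(s)
  x = 2: RHS = 10, y in [6, 7]  -> 2 point(s)
  x = 4: RHS = 9, y in [3, 10]  -> 2 point(s)
  x = 5: RHS = 9, y in [3, 10]  -> 2 point(s)
  x = 6: RHS = 0, y in [0]  -> 1 point(s)
  x = 7: RHS = 1, y in [1, 12]  -> 2 point(s)
  x = 11: RHS = 4, y in [2, 11]  -> 2 point(s)
Affine points: 13. Add the point at infinity: total = 14.

#E(F_13) = 14


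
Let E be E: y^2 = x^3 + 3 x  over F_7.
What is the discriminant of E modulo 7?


4 a^3 + 27 b^2 = 4*3^3 + 27*0^2 = 108 + 0 = 108
Delta = -16 * (108) = -1728
Delta mod 7 = 1

Delta = 1 (mod 7)


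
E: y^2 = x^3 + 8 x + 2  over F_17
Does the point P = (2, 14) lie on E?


Check whether y^2 = x^3 + 8 x + 2 (mod 17) for (x, y) = (2, 14).
LHS: y^2 = 14^2 mod 17 = 9
RHS: x^3 + 8 x + 2 = 2^3 + 8*2 + 2 mod 17 = 9
LHS = RHS

Yes, on the curve


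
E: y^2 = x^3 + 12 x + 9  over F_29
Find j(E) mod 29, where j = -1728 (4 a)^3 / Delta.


Delta = -16(4 a^3 + 27 b^2) mod 29 = 25
-1728 * (4 a)^3 = -1728 * (4*12)^3 mod 29 = 6
j = 6 * 25^(-1) mod 29 = 13

j = 13 (mod 29)


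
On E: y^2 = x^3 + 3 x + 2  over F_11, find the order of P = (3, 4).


Compute successive multiples of P until we hit O:
  1P = (3, 4)
  2P = (6, 4)
  3P = (2, 7)
  4P = (4, 10)
  5P = (7, 5)
  6P = (10, 8)
  7P = (10, 3)
  8P = (7, 6)
  ... (continuing to 13P)
  13P = O

ord(P) = 13


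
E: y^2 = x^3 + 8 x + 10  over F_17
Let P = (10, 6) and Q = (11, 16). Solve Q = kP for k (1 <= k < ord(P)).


Enumerate multiples of P until we hit Q = (11, 16):
  1P = (10, 6)
  2P = (6, 6)
  3P = (1, 11)
  4P = (4, 2)
  5P = (11, 16)
Match found at i = 5.

k = 5


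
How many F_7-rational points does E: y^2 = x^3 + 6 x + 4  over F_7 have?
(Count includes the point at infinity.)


For each x in F_7, count y with y^2 = x^3 + 6 x + 4 mod 7:
  x = 0: RHS = 4, y in [2, 5]  -> 2 point(s)
  x = 1: RHS = 4, y in [2, 5]  -> 2 point(s)
  x = 3: RHS = 0, y in [0]  -> 1 point(s)
  x = 4: RHS = 1, y in [1, 6]  -> 2 point(s)
  x = 6: RHS = 4, y in [2, 5]  -> 2 point(s)
Affine points: 9. Add the point at infinity: total = 10.

#E(F_7) = 10


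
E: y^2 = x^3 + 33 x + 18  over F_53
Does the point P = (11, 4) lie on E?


Check whether y^2 = x^3 + 33 x + 18 (mod 53) for (x, y) = (11, 4).
LHS: y^2 = 4^2 mod 53 = 16
RHS: x^3 + 33 x + 18 = 11^3 + 33*11 + 18 mod 53 = 16
LHS = RHS

Yes, on the curve


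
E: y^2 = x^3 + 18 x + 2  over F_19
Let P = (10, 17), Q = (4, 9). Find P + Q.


P != Q, so use the chord formula.
s = (y2 - y1) / (x2 - x1) = (11) / (13) mod 19 = 14
x3 = s^2 - x1 - x2 mod 19 = 14^2 - 10 - 4 = 11
y3 = s (x1 - x3) - y1 mod 19 = 14 * (10 - 11) - 17 = 7

P + Q = (11, 7)


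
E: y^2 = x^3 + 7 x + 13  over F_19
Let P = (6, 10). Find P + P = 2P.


Doubling: s = (3 x1^2 + a) / (2 y1)
s = (3*6^2 + 7) / (2*10) mod 19 = 1
x3 = s^2 - 2 x1 mod 19 = 1^2 - 2*6 = 8
y3 = s (x1 - x3) - y1 mod 19 = 1 * (6 - 8) - 10 = 7

2P = (8, 7)


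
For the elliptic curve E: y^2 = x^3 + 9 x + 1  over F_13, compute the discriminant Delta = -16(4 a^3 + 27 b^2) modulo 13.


4 a^3 + 27 b^2 = 4*9^3 + 27*1^2 = 2916 + 27 = 2943
Delta = -16 * (2943) = -47088
Delta mod 13 = 11

Delta = 11 (mod 13)


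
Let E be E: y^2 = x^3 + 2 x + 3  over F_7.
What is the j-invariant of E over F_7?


Delta = -16(4 a^3 + 27 b^2) mod 7 = 3
-1728 * (4 a)^3 = -1728 * (4*2)^3 mod 7 = 1
j = 1 * 3^(-1) mod 7 = 5

j = 5 (mod 7)


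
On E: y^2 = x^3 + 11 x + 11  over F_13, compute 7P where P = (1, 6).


k = 7 = 111_2 (binary, LSB first: 111)
Double-and-add from P = (1, 6):
  bit 0 = 1: acc = O + (1, 6) = (1, 6)
  bit 1 = 1: acc = (1, 6) + (12, 5) = (10, 9)
  bit 2 = 1: acc = (10, 9) + (5, 10) = (10, 4)

7P = (10, 4)


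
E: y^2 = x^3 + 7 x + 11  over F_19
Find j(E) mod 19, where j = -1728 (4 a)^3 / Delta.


Delta = -16(4 a^3 + 27 b^2) mod 19 = 9
-1728 * (4 a)^3 = -1728 * (4*7)^3 mod 19 = 7
j = 7 * 9^(-1) mod 19 = 5

j = 5 (mod 19)


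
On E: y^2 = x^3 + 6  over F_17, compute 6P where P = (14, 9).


k = 6 = 110_2 (binary, LSB first: 011)
Double-and-add from P = (14, 9):
  bit 0 = 0: acc unchanged = O
  bit 1 = 1: acc = O + (4, 6) = (4, 6)
  bit 2 = 1: acc = (4, 6) + (8, 12) = (3, 4)

6P = (3, 4)


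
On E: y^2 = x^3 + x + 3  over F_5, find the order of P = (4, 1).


Compute successive multiples of P until we hit O:
  1P = (4, 1)
  2P = (1, 0)
  3P = (4, 4)
  4P = O

ord(P) = 4


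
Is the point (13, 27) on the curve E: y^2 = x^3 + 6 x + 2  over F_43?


Check whether y^2 = x^3 + 6 x + 2 (mod 43) for (x, y) = (13, 27).
LHS: y^2 = 27^2 mod 43 = 41
RHS: x^3 + 6 x + 2 = 13^3 + 6*13 + 2 mod 43 = 41
LHS = RHS

Yes, on the curve


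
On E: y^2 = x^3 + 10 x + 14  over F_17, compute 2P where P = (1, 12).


Doubling: s = (3 x1^2 + a) / (2 y1)
s = (3*1^2 + 10) / (2*12) mod 17 = 14
x3 = s^2 - 2 x1 mod 17 = 14^2 - 2*1 = 7
y3 = s (x1 - x3) - y1 mod 17 = 14 * (1 - 7) - 12 = 6

2P = (7, 6)


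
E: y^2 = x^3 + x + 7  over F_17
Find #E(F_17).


For each x in F_17, count y with y^2 = x^3 + 1 x + 7 mod 17:
  x = 1: RHS = 9, y in [3, 14]  -> 2 point(s)
  x = 2: RHS = 0, y in [0]  -> 1 point(s)
  x = 5: RHS = 1, y in [1, 16]  -> 2 point(s)
  x = 6: RHS = 8, y in [5, 12]  -> 2 point(s)
  x = 7: RHS = 0, y in [0]  -> 1 point(s)
  x = 8: RHS = 0, y in [0]  -> 1 point(s)
  x = 12: RHS = 13, y in [8, 9]  -> 2 point(s)
Affine points: 11. Add the point at infinity: total = 12.

#E(F_17) = 12


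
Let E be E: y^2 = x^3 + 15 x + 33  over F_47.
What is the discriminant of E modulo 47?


4 a^3 + 27 b^2 = 4*15^3 + 27*33^2 = 13500 + 29403 = 42903
Delta = -16 * (42903) = -686448
Delta mod 47 = 34

Delta = 34 (mod 47)


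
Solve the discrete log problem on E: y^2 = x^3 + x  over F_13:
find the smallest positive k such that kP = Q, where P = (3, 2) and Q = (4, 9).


Enumerate multiples of P until we hit Q = (4, 9):
  1P = (3, 2)
  2P = (4, 4)
  3P = (10, 10)
  4P = (9, 6)
  5P = (0, 0)
  6P = (9, 7)
  7P = (10, 3)
  8P = (4, 9)
Match found at i = 8.

k = 8


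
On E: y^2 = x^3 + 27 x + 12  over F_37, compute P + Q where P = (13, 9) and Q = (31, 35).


P != Q, so use the chord formula.
s = (y2 - y1) / (x2 - x1) = (26) / (18) mod 37 = 22
x3 = s^2 - x1 - x2 mod 37 = 22^2 - 13 - 31 = 33
y3 = s (x1 - x3) - y1 mod 37 = 22 * (13 - 33) - 9 = 32

P + Q = (33, 32)


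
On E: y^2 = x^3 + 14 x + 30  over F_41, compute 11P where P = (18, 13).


k = 11 = 1011_2 (binary, LSB first: 1101)
Double-and-add from P = (18, 13):
  bit 0 = 1: acc = O + (18, 13) = (18, 13)
  bit 1 = 1: acc = (18, 13) + (38, 17) = (8, 30)
  bit 2 = 0: acc unchanged = (8, 30)
  bit 3 = 1: acc = (8, 30) + (24, 2) = (30, 29)

11P = (30, 29)


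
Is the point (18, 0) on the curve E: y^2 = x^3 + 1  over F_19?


Check whether y^2 = x^3 + 0 x + 1 (mod 19) for (x, y) = (18, 0).
LHS: y^2 = 0^2 mod 19 = 0
RHS: x^3 + 0 x + 1 = 18^3 + 0*18 + 1 mod 19 = 0
LHS = RHS

Yes, on the curve


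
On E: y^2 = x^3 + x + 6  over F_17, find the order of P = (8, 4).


Compute successive multiples of P until we hit O:
  1P = (8, 4)
  2P = (9, 8)
  3P = (16, 15)
  4P = (1, 12)
  5P = (10, 8)
  6P = (3, 6)
  7P = (15, 9)
  8P = (7, 4)
  ... (continuing to 20P)
  20P = O

ord(P) = 20


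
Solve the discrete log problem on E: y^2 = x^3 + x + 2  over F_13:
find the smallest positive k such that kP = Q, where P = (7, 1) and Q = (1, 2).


Enumerate multiples of P until we hit Q = (1, 2):
  1P = (7, 1)
  2P = (2, 5)
  3P = (1, 2)
Match found at i = 3.

k = 3


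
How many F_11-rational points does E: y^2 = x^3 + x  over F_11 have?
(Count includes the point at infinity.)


For each x in F_11, count y with y^2 = x^3 + 1 x + 0 mod 11:
  x = 0: RHS = 0, y in [0]  -> 1 point(s)
  x = 5: RHS = 9, y in [3, 8]  -> 2 point(s)
  x = 7: RHS = 9, y in [3, 8]  -> 2 point(s)
  x = 8: RHS = 3, y in [5, 6]  -> 2 point(s)
  x = 9: RHS = 1, y in [1, 10]  -> 2 point(s)
  x = 10: RHS = 9, y in [3, 8]  -> 2 point(s)
Affine points: 11. Add the point at infinity: total = 12.

#E(F_11) = 12


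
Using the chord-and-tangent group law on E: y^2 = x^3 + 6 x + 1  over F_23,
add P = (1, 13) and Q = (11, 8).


P != Q, so use the chord formula.
s = (y2 - y1) / (x2 - x1) = (18) / (10) mod 23 = 11
x3 = s^2 - x1 - x2 mod 23 = 11^2 - 1 - 11 = 17
y3 = s (x1 - x3) - y1 mod 23 = 11 * (1 - 17) - 13 = 18

P + Q = (17, 18)


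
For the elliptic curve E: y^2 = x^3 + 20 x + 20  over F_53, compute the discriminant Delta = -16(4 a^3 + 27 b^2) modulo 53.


4 a^3 + 27 b^2 = 4*20^3 + 27*20^2 = 32000 + 10800 = 42800
Delta = -16 * (42800) = -684800
Delta mod 53 = 13

Delta = 13 (mod 53)


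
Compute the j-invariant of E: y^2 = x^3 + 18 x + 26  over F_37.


Delta = -16(4 a^3 + 27 b^2) mod 37 = 17
-1728 * (4 a)^3 = -1728 * (4*18)^3 mod 37 = 23
j = 23 * 17^(-1) mod 37 = 34

j = 34 (mod 37)


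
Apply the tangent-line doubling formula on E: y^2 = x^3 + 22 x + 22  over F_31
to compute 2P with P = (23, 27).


Doubling: s = (3 x1^2 + a) / (2 y1)
s = (3*23^2 + 22) / (2*27) mod 31 = 12
x3 = s^2 - 2 x1 mod 31 = 12^2 - 2*23 = 5
y3 = s (x1 - x3) - y1 mod 31 = 12 * (23 - 5) - 27 = 3

2P = (5, 3)


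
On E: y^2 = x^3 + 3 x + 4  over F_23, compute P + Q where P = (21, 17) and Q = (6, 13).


P != Q, so use the chord formula.
s = (y2 - y1) / (x2 - x1) = (19) / (8) mod 23 = 11
x3 = s^2 - x1 - x2 mod 23 = 11^2 - 21 - 6 = 2
y3 = s (x1 - x3) - y1 mod 23 = 11 * (21 - 2) - 17 = 8

P + Q = (2, 8)


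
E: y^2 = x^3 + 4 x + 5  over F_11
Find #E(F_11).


For each x in F_11, count y with y^2 = x^3 + 4 x + 5 mod 11:
  x = 0: RHS = 5, y in [4, 7]  -> 2 point(s)
  x = 3: RHS = 0, y in [0]  -> 1 point(s)
  x = 6: RHS = 3, y in [5, 6]  -> 2 point(s)
  x = 9: RHS = 0, y in [0]  -> 1 point(s)
  x = 10: RHS = 0, y in [0]  -> 1 point(s)
Affine points: 7. Add the point at infinity: total = 8.

#E(F_11) = 8


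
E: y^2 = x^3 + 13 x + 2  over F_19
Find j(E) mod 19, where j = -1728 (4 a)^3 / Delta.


Delta = -16(4 a^3 + 27 b^2) mod 19 = 12
-1728 * (4 a)^3 = -1728 * (4*13)^3 mod 19 = 8
j = 8 * 12^(-1) mod 19 = 7

j = 7 (mod 19)


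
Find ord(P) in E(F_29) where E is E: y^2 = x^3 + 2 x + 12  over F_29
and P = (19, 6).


Compute successive multiples of P until we hit O:
  1P = (19, 6)
  2P = (21, 21)
  3P = (9, 11)
  4P = (23, 25)
  5P = (15, 13)
  6P = (18, 14)
  7P = (27, 0)
  8P = (18, 15)
  ... (continuing to 14P)
  14P = O

ord(P) = 14


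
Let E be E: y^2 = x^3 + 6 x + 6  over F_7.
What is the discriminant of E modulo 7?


4 a^3 + 27 b^2 = 4*6^3 + 27*6^2 = 864 + 972 = 1836
Delta = -16 * (1836) = -29376
Delta mod 7 = 3

Delta = 3 (mod 7)


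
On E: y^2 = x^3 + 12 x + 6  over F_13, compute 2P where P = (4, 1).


Doubling: s = (3 x1^2 + a) / (2 y1)
s = (3*4^2 + 12) / (2*1) mod 13 = 4
x3 = s^2 - 2 x1 mod 13 = 4^2 - 2*4 = 8
y3 = s (x1 - x3) - y1 mod 13 = 4 * (4 - 8) - 1 = 9

2P = (8, 9)


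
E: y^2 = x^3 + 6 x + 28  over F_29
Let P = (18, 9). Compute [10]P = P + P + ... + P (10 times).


k = 10 = 1010_2 (binary, LSB first: 0101)
Double-and-add from P = (18, 9):
  bit 0 = 0: acc unchanged = O
  bit 1 = 1: acc = O + (0, 12) = (0, 12)
  bit 2 = 0: acc unchanged = (0, 12)
  bit 3 = 1: acc = (0, 12) + (11, 27) = (5, 26)

10P = (5, 26)


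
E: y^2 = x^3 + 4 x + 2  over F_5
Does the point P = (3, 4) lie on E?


Check whether y^2 = x^3 + 4 x + 2 (mod 5) for (x, y) = (3, 4).
LHS: y^2 = 4^2 mod 5 = 1
RHS: x^3 + 4 x + 2 = 3^3 + 4*3 + 2 mod 5 = 1
LHS = RHS

Yes, on the curve


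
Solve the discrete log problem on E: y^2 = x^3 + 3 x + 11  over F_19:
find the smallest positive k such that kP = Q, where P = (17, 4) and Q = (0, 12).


Enumerate multiples of P until we hit Q = (0, 12):
  1P = (17, 4)
  2P = (9, 11)
  3P = (0, 12)
Match found at i = 3.

k = 3


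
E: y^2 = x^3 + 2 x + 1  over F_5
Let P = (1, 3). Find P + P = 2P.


Doubling: s = (3 x1^2 + a) / (2 y1)
s = (3*1^2 + 2) / (2*3) mod 5 = 0
x3 = s^2 - 2 x1 mod 5 = 0^2 - 2*1 = 3
y3 = s (x1 - x3) - y1 mod 5 = 0 * (1 - 3) - 3 = 2

2P = (3, 2)


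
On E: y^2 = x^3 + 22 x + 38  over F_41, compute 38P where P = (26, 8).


k = 38 = 100110_2 (binary, LSB first: 011001)
Double-and-add from P = (26, 8):
  bit 0 = 0: acc unchanged = O
  bit 1 = 1: acc = O + (30, 33) = (30, 33)
  bit 2 = 1: acc = (30, 33) + (23, 1) = (34, 19)
  bit 3 = 0: acc unchanged = (34, 19)
  bit 4 = 0: acc unchanged = (34, 19)
  bit 5 = 1: acc = (34, 19) + (13, 26) = (26, 33)

38P = (26, 33)


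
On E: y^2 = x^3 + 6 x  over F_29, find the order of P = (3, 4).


Compute successive multiples of P until we hit O:
  1P = (3, 4)
  2P = (16, 4)
  3P = (10, 25)
  4P = (25, 17)
  5P = (8, 26)
  6P = (13, 10)
  7P = (18, 16)
  8P = (4, 1)
  ... (continuing to 20P)
  20P = O

ord(P) = 20


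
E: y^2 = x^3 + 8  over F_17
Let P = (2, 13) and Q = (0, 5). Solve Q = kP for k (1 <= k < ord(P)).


Enumerate multiples of P until we hit Q = (0, 5):
  1P = (2, 13)
  2P = (11, 9)
  3P = (0, 5)
Match found at i = 3.

k = 3


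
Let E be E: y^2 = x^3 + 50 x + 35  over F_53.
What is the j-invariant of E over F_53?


Delta = -16(4 a^3 + 27 b^2) mod 53 = 37
-1728 * (4 a)^3 = -1728 * (4*50)^3 mod 53 = 17
j = 17 * 37^(-1) mod 53 = 42

j = 42 (mod 53)


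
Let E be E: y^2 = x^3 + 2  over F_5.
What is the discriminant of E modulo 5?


4 a^3 + 27 b^2 = 4*0^3 + 27*2^2 = 0 + 108 = 108
Delta = -16 * (108) = -1728
Delta mod 5 = 2

Delta = 2 (mod 5)


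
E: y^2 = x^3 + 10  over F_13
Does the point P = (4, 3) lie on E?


Check whether y^2 = x^3 + 0 x + 10 (mod 13) for (x, y) = (4, 3).
LHS: y^2 = 3^2 mod 13 = 9
RHS: x^3 + 0 x + 10 = 4^3 + 0*4 + 10 mod 13 = 9
LHS = RHS

Yes, on the curve


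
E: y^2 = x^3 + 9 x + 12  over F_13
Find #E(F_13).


For each x in F_13, count y with y^2 = x^3 + 9 x + 12 mod 13:
  x = 0: RHS = 12, y in [5, 8]  -> 2 point(s)
  x = 1: RHS = 9, y in [3, 10]  -> 2 point(s)
  x = 2: RHS = 12, y in [5, 8]  -> 2 point(s)
  x = 3: RHS = 1, y in [1, 12]  -> 2 point(s)
  x = 5: RHS = 0, y in [0]  -> 1 point(s)
  x = 6: RHS = 9, y in [3, 10]  -> 2 point(s)
  x = 9: RHS = 3, y in [4, 9]  -> 2 point(s)
  x = 10: RHS = 10, y in [6, 7]  -> 2 point(s)
  x = 11: RHS = 12, y in [5, 8]  -> 2 point(s)
Affine points: 17. Add the point at infinity: total = 18.

#E(F_13) = 18


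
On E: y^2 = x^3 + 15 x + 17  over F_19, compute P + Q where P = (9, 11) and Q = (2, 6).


P != Q, so use the chord formula.
s = (y2 - y1) / (x2 - x1) = (14) / (12) mod 19 = 17
x3 = s^2 - x1 - x2 mod 19 = 17^2 - 9 - 2 = 12
y3 = s (x1 - x3) - y1 mod 19 = 17 * (9 - 12) - 11 = 14

P + Q = (12, 14)


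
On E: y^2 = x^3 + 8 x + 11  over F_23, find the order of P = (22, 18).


Compute successive multiples of P until we hit O:
  1P = (22, 18)
  2P = (20, 12)
  3P = (13, 9)
  4P = (12, 15)
  5P = (16, 16)
  6P = (3, 19)
  7P = (11, 2)
  8P = (2, 9)
  ... (continuing to 20P)
  20P = O

ord(P) = 20


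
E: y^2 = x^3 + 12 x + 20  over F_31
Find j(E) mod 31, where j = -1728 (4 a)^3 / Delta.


Delta = -16(4 a^3 + 27 b^2) mod 31 = 10
-1728 * (4 a)^3 = -1728 * (4*12)^3 mod 31 = 27
j = 27 * 10^(-1) mod 31 = 12

j = 12 (mod 31)


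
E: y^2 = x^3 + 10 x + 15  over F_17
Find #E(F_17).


For each x in F_17, count y with y^2 = x^3 + 10 x + 15 mod 17:
  x = 0: RHS = 15, y in [7, 10]  -> 2 point(s)
  x = 1: RHS = 9, y in [3, 14]  -> 2 point(s)
  x = 2: RHS = 9, y in [3, 14]  -> 2 point(s)
  x = 3: RHS = 4, y in [2, 15]  -> 2 point(s)
  x = 4: RHS = 0, y in [0]  -> 1 point(s)
  x = 6: RHS = 2, y in [6, 11]  -> 2 point(s)
  x = 9: RHS = 1, y in [1, 16]  -> 2 point(s)
  x = 13: RHS = 13, y in [8, 9]  -> 2 point(s)
  x = 14: RHS = 9, y in [3, 14]  -> 2 point(s)
  x = 15: RHS = 4, y in [2, 15]  -> 2 point(s)
  x = 16: RHS = 4, y in [2, 15]  -> 2 point(s)
Affine points: 21. Add the point at infinity: total = 22.

#E(F_17) = 22


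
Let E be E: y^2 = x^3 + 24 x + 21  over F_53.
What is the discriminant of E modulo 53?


4 a^3 + 27 b^2 = 4*24^3 + 27*21^2 = 55296 + 11907 = 67203
Delta = -16 * (67203) = -1075248
Delta mod 53 = 16

Delta = 16 (mod 53)


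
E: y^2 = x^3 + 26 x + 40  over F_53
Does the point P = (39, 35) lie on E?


Check whether y^2 = x^3 + 26 x + 40 (mod 53) for (x, y) = (39, 35).
LHS: y^2 = 35^2 mod 53 = 6
RHS: x^3 + 26 x + 40 = 39^3 + 26*39 + 40 mod 53 = 6
LHS = RHS

Yes, on the curve


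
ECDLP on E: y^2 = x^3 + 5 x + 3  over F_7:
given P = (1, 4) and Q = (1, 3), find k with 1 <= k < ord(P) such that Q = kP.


Enumerate multiples of P until we hit Q = (1, 3):
  1P = (1, 4)
  2P = (6, 5)
  3P = (2, 0)
  4P = (6, 2)
  5P = (1, 3)
Match found at i = 5.

k = 5


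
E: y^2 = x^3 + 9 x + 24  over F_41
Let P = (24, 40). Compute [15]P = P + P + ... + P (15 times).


k = 15 = 1111_2 (binary, LSB first: 1111)
Double-and-add from P = (24, 40):
  bit 0 = 1: acc = O + (24, 40) = (24, 40)
  bit 1 = 1: acc = (24, 40) + (39, 11) = (18, 14)
  bit 2 = 1: acc = (18, 14) + (36, 31) = (7, 26)
  bit 3 = 1: acc = (7, 26) + (26, 9) = (18, 27)

15P = (18, 27)


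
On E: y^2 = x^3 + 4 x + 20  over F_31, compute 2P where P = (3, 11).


Doubling: s = (3 x1^2 + a) / (2 y1)
s = (3*3^2 + 4) / (2*11) mod 31 = 0
x3 = s^2 - 2 x1 mod 31 = 0^2 - 2*3 = 25
y3 = s (x1 - x3) - y1 mod 31 = 0 * (3 - 25) - 11 = 20

2P = (25, 20)


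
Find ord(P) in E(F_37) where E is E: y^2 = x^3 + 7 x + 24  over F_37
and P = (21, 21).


Compute successive multiples of P until we hit O:
  1P = (21, 21)
  2P = (7, 3)
  3P = (25, 32)
  4P = (24, 17)
  5P = (2, 3)
  6P = (15, 10)
  7P = (28, 34)
  8P = (36, 4)
  ... (continuing to 34P)
  34P = O

ord(P) = 34


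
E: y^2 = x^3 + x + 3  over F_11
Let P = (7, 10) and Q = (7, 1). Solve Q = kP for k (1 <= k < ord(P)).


Enumerate multiples of P until we hit Q = (7, 1):
  1P = (7, 10)
  2P = (6, 4)
  3P = (1, 4)
  4P = (4, 4)
  5P = (4, 7)
  6P = (1, 7)
  7P = (6, 7)
  8P = (7, 1)
Match found at i = 8.

k = 8


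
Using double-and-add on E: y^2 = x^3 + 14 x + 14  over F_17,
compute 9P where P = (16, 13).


k = 9 = 1001_2 (binary, LSB first: 1001)
Double-and-add from P = (16, 13):
  bit 0 = 1: acc = O + (16, 13) = (16, 13)
  bit 1 = 0: acc unchanged = (16, 13)
  bit 2 = 0: acc unchanged = (16, 13)
  bit 3 = 1: acc = (16, 13) + (4, 7) = (10, 7)

9P = (10, 7)


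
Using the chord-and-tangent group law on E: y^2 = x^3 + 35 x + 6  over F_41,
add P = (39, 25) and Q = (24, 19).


P != Q, so use the chord formula.
s = (y2 - y1) / (x2 - x1) = (35) / (26) mod 41 = 25
x3 = s^2 - x1 - x2 mod 41 = 25^2 - 39 - 24 = 29
y3 = s (x1 - x3) - y1 mod 41 = 25 * (39 - 29) - 25 = 20

P + Q = (29, 20)


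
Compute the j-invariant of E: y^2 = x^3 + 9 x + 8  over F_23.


Delta = -16(4 a^3 + 27 b^2) mod 23 = 9
-1728 * (4 a)^3 = -1728 * (4*9)^3 mod 23 = 10
j = 10 * 9^(-1) mod 23 = 19

j = 19 (mod 23)


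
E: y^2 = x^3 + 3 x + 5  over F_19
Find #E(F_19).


For each x in F_19, count y with y^2 = x^3 + 3 x + 5 mod 19:
  x = 0: RHS = 5, y in [9, 10]  -> 2 point(s)
  x = 1: RHS = 9, y in [3, 16]  -> 2 point(s)
  x = 2: RHS = 0, y in [0]  -> 1 point(s)
  x = 4: RHS = 5, y in [9, 10]  -> 2 point(s)
  x = 6: RHS = 11, y in [7, 12]  -> 2 point(s)
  x = 8: RHS = 9, y in [3, 16]  -> 2 point(s)
  x = 9: RHS = 1, y in [1, 18]  -> 2 point(s)
  x = 10: RHS = 9, y in [3, 16]  -> 2 point(s)
  x = 11: RHS = 1, y in [1, 18]  -> 2 point(s)
  x = 14: RHS = 17, y in [6, 13]  -> 2 point(s)
  x = 15: RHS = 5, y in [9, 10]  -> 2 point(s)
  x = 16: RHS = 7, y in [8, 11]  -> 2 point(s)
  x = 18: RHS = 1, y in [1, 18]  -> 2 point(s)
Affine points: 25. Add the point at infinity: total = 26.

#E(F_19) = 26


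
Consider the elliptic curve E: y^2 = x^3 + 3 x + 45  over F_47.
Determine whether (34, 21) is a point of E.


Check whether y^2 = x^3 + 3 x + 45 (mod 47) for (x, y) = (34, 21).
LHS: y^2 = 21^2 mod 47 = 18
RHS: x^3 + 3 x + 45 = 34^3 + 3*34 + 45 mod 47 = 18
LHS = RHS

Yes, on the curve


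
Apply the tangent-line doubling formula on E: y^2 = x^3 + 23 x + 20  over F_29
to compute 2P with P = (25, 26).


Doubling: s = (3 x1^2 + a) / (2 y1)
s = (3*25^2 + 23) / (2*26) mod 29 = 22
x3 = s^2 - 2 x1 mod 29 = 22^2 - 2*25 = 28
y3 = s (x1 - x3) - y1 mod 29 = 22 * (25 - 28) - 26 = 24

2P = (28, 24)


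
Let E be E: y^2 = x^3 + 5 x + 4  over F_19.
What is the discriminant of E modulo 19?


4 a^3 + 27 b^2 = 4*5^3 + 27*4^2 = 500 + 432 = 932
Delta = -16 * (932) = -14912
Delta mod 19 = 3

Delta = 3 (mod 19)


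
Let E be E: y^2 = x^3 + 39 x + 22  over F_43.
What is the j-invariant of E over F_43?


Delta = -16(4 a^3 + 27 b^2) mod 43 = 32
-1728 * (4 a)^3 = -1728 * (4*39)^3 mod 43 = 2
j = 2 * 32^(-1) mod 43 = 35

j = 35 (mod 43)


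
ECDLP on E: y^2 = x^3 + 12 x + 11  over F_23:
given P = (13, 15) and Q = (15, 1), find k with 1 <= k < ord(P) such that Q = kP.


Enumerate multiples of P until we hit Q = (15, 1):
  1P = (13, 15)
  2P = (15, 1)
Match found at i = 2.

k = 2


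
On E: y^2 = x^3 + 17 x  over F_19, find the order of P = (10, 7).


Compute successive multiples of P until we hit O:
  1P = (10, 7)
  2P = (5, 18)
  3P = (2, 2)
  4P = (16, 13)
  5P = (13, 9)
  6P = (7, 14)
  7P = (18, 18)
  8P = (11, 13)
  ... (continuing to 20P)
  20P = O

ord(P) = 20


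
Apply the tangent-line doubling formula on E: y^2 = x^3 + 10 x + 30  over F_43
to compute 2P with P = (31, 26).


Doubling: s = (3 x1^2 + a) / (2 y1)
s = (3*31^2 + 10) / (2*26) mod 43 = 30
x3 = s^2 - 2 x1 mod 43 = 30^2 - 2*31 = 21
y3 = s (x1 - x3) - y1 mod 43 = 30 * (31 - 21) - 26 = 16

2P = (21, 16)


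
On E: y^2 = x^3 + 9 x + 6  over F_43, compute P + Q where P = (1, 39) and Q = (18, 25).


P != Q, so use the chord formula.
s = (y2 - y1) / (x2 - x1) = (29) / (17) mod 43 = 27
x3 = s^2 - x1 - x2 mod 43 = 27^2 - 1 - 18 = 22
y3 = s (x1 - x3) - y1 mod 43 = 27 * (1 - 22) - 39 = 39

P + Q = (22, 39)


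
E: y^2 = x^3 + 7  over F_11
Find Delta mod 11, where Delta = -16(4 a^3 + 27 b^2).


4 a^3 + 27 b^2 = 4*0^3 + 27*7^2 = 0 + 1323 = 1323
Delta = -16 * (1323) = -21168
Delta mod 11 = 7

Delta = 7 (mod 11)


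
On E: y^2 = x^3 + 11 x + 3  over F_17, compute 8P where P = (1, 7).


k = 8 = 1000_2 (binary, LSB first: 0001)
Double-and-add from P = (1, 7):
  bit 0 = 0: acc unchanged = O
  bit 1 = 0: acc unchanged = O
  bit 2 = 0: acc unchanged = O
  bit 3 = 1: acc = O + (5, 9) = (5, 9)

8P = (5, 9)


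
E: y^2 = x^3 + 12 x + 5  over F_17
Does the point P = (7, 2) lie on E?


Check whether y^2 = x^3 + 12 x + 5 (mod 17) for (x, y) = (7, 2).
LHS: y^2 = 2^2 mod 17 = 4
RHS: x^3 + 12 x + 5 = 7^3 + 12*7 + 5 mod 17 = 7
LHS != RHS

No, not on the curve


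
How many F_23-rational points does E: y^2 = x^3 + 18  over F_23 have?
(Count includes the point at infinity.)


For each x in F_23, count y with y^2 = x^3 + 0 x + 18 mod 23:
  x = 0: RHS = 18, y in [8, 15]  -> 2 point(s)
  x = 2: RHS = 3, y in [7, 16]  -> 2 point(s)
  x = 4: RHS = 13, y in [6, 17]  -> 2 point(s)
  x = 6: RHS = 4, y in [2, 21]  -> 2 point(s)
  x = 7: RHS = 16, y in [4, 19]  -> 2 point(s)
  x = 8: RHS = 1, y in [1, 22]  -> 2 point(s)
  x = 10: RHS = 6, y in [11, 12]  -> 2 point(s)
  x = 14: RHS = 2, y in [5, 18]  -> 2 point(s)
  x = 15: RHS = 12, y in [9, 14]  -> 2 point(s)
  x = 17: RHS = 9, y in [3, 20]  -> 2 point(s)
  x = 18: RHS = 8, y in [10, 13]  -> 2 point(s)
  x = 19: RHS = 0, y in [0]  -> 1 point(s)
Affine points: 23. Add the point at infinity: total = 24.

#E(F_23) = 24


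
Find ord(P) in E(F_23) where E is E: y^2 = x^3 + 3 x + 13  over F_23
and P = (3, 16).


Compute successive multiples of P until we hit O:
  1P = (3, 16)
  2P = (0, 17)
  3P = (15, 11)
  4P = (13, 15)
  5P = (10, 10)
  6P = (22, 20)
  7P = (22, 3)
  8P = (10, 13)
  ... (continuing to 13P)
  13P = O

ord(P) = 13


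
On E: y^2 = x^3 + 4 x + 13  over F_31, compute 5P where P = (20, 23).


k = 5 = 101_2 (binary, LSB first: 101)
Double-and-add from P = (20, 23):
  bit 0 = 1: acc = O + (20, 23) = (20, 23)
  bit 1 = 0: acc unchanged = (20, 23)
  bit 2 = 1: acc = (20, 23) + (24, 18) = (6, 6)

5P = (6, 6)


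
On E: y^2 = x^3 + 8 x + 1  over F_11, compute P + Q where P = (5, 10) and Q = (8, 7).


P != Q, so use the chord formula.
s = (y2 - y1) / (x2 - x1) = (8) / (3) mod 11 = 10
x3 = s^2 - x1 - x2 mod 11 = 10^2 - 5 - 8 = 10
y3 = s (x1 - x3) - y1 mod 11 = 10 * (5 - 10) - 10 = 6

P + Q = (10, 6)


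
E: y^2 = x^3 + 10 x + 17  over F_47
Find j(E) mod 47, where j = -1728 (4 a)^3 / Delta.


Delta = -16(4 a^3 + 27 b^2) mod 47 = 45
-1728 * (4 a)^3 = -1728 * (4*10)^3 mod 47 = 34
j = 34 * 45^(-1) mod 47 = 30

j = 30 (mod 47)


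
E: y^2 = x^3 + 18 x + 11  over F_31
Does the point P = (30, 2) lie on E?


Check whether y^2 = x^3 + 18 x + 11 (mod 31) for (x, y) = (30, 2).
LHS: y^2 = 2^2 mod 31 = 4
RHS: x^3 + 18 x + 11 = 30^3 + 18*30 + 11 mod 31 = 23
LHS != RHS

No, not on the curve


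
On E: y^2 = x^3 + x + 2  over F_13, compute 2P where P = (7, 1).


Doubling: s = (3 x1^2 + a) / (2 y1)
s = (3*7^2 + 1) / (2*1) mod 13 = 9
x3 = s^2 - 2 x1 mod 13 = 9^2 - 2*7 = 2
y3 = s (x1 - x3) - y1 mod 13 = 9 * (7 - 2) - 1 = 5

2P = (2, 5)


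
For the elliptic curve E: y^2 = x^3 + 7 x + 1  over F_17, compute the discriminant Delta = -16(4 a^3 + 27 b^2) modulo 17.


4 a^3 + 27 b^2 = 4*7^3 + 27*1^2 = 1372 + 27 = 1399
Delta = -16 * (1399) = -22384
Delta mod 17 = 5

Delta = 5 (mod 17)


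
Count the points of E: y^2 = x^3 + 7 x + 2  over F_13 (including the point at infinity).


For each x in F_13, count y with y^2 = x^3 + 7 x + 2 mod 13:
  x = 1: RHS = 10, y in [6, 7]  -> 2 point(s)
  x = 4: RHS = 3, y in [4, 9]  -> 2 point(s)
  x = 6: RHS = 0, y in [0]  -> 1 point(s)
  x = 7: RHS = 4, y in [2, 11]  -> 2 point(s)
  x = 9: RHS = 1, y in [1, 12]  -> 2 point(s)
Affine points: 9. Add the point at infinity: total = 10.

#E(F_13) = 10


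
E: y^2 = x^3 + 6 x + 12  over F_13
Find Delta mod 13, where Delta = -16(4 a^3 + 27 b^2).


4 a^3 + 27 b^2 = 4*6^3 + 27*12^2 = 864 + 3888 = 4752
Delta = -16 * (4752) = -76032
Delta mod 13 = 5

Delta = 5 (mod 13)


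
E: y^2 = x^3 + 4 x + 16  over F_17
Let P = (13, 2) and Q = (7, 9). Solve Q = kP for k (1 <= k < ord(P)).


Enumerate multiples of P until we hit Q = (7, 9):
  1P = (13, 2)
  2P = (7, 8)
  3P = (15, 0)
  4P = (7, 9)
Match found at i = 4.

k = 4


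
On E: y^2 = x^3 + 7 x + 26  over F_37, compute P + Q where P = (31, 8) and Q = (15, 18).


P != Q, so use the chord formula.
s = (y2 - y1) / (x2 - x1) = (10) / (21) mod 37 = 4
x3 = s^2 - x1 - x2 mod 37 = 4^2 - 31 - 15 = 7
y3 = s (x1 - x3) - y1 mod 37 = 4 * (31 - 7) - 8 = 14

P + Q = (7, 14)


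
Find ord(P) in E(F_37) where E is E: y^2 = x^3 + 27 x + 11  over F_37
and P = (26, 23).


Compute successive multiples of P until we hit O:
  1P = (26, 23)
  2P = (21, 21)
  3P = (2, 31)
  4P = (5, 7)
  5P = (7, 32)
  6P = (32, 11)
  7P = (20, 2)
  8P = (31, 15)
  ... (continuing to 41P)
  41P = O

ord(P) = 41


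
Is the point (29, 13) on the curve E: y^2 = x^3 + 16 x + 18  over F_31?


Check whether y^2 = x^3 + 16 x + 18 (mod 31) for (x, y) = (29, 13).
LHS: y^2 = 13^2 mod 31 = 14
RHS: x^3 + 16 x + 18 = 29^3 + 16*29 + 18 mod 31 = 9
LHS != RHS

No, not on the curve


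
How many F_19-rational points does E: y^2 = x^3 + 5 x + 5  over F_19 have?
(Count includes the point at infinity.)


For each x in F_19, count y with y^2 = x^3 + 5 x + 5 mod 19:
  x = 0: RHS = 5, y in [9, 10]  -> 2 point(s)
  x = 1: RHS = 11, y in [7, 12]  -> 2 point(s)
  x = 2: RHS = 4, y in [2, 17]  -> 2 point(s)
  x = 3: RHS = 9, y in [3, 16]  -> 2 point(s)
  x = 6: RHS = 4, y in [2, 17]  -> 2 point(s)
  x = 8: RHS = 6, y in [5, 14]  -> 2 point(s)
  x = 9: RHS = 0, y in [0]  -> 1 point(s)
  x = 11: RHS = 4, y in [2, 17]  -> 2 point(s)
  x = 12: RHS = 7, y in [8, 11]  -> 2 point(s)
  x = 13: RHS = 6, y in [5, 14]  -> 2 point(s)
  x = 14: RHS = 7, y in [8, 11]  -> 2 point(s)
  x = 15: RHS = 16, y in [4, 15]  -> 2 point(s)
  x = 16: RHS = 1, y in [1, 18]  -> 2 point(s)
  x = 17: RHS = 6, y in [5, 14]  -> 2 point(s)
Affine points: 27. Add the point at infinity: total = 28.

#E(F_19) = 28


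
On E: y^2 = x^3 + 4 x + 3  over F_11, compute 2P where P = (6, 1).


Doubling: s = (3 x1^2 + a) / (2 y1)
s = (3*6^2 + 4) / (2*1) mod 11 = 1
x3 = s^2 - 2 x1 mod 11 = 1^2 - 2*6 = 0
y3 = s (x1 - x3) - y1 mod 11 = 1 * (6 - 0) - 1 = 5

2P = (0, 5)


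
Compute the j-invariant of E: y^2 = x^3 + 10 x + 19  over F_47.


Delta = -16(4 a^3 + 27 b^2) mod 47 = 8
-1728 * (4 a)^3 = -1728 * (4*10)^3 mod 47 = 34
j = 34 * 8^(-1) mod 47 = 16

j = 16 (mod 47)


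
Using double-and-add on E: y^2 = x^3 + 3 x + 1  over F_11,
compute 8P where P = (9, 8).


k = 8 = 1000_2 (binary, LSB first: 0001)
Double-and-add from P = (9, 8):
  bit 0 = 0: acc unchanged = O
  bit 1 = 0: acc unchanged = O
  bit 2 = 0: acc unchanged = O
  bit 3 = 1: acc = O + (9, 3) = (9, 3)

8P = (9, 3)


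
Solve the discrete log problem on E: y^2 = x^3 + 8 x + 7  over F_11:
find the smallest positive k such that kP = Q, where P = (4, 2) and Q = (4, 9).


Enumerate multiples of P until we hit Q = (4, 9):
  1P = (4, 2)
  2P = (1, 7)
  3P = (10, 8)
  4P = (9, 4)
  5P = (3, 5)
  6P = (2, 3)
  7P = (8, 0)
  8P = (2, 8)
  9P = (3, 6)
  10P = (9, 7)
  11P = (10, 3)
  12P = (1, 4)
  13P = (4, 9)
Match found at i = 13.

k = 13


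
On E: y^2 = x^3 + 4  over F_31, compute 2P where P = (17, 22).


Doubling: s = (3 x1^2 + a) / (2 y1)
s = (3*17^2 + 0) / (2*22) mod 31 = 19
x3 = s^2 - 2 x1 mod 31 = 19^2 - 2*17 = 17
y3 = s (x1 - x3) - y1 mod 31 = 19 * (17 - 17) - 22 = 9

2P = (17, 9)
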